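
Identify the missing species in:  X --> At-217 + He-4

Conserve mass number: A = 217 + 4, so A = 221.
Conserve atomic number: Z = 85 + 2, so Z = 87.
Z = 87 is francium, so the species is Fr-221.

Fr-221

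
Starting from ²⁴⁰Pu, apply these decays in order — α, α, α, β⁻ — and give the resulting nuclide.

Ac-228

Start: (A, Z) = (240, 94).
After α: (236, 92).
After α: (232, 90).
After α: (228, 88).
After β⁻: (228, 89).
Z = 89 is actinium.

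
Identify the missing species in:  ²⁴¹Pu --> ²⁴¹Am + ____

Conserve mass number: 241 = 241 + A, so A = 0.
Conserve atomic number: 94 = 95 + Z, so Z = -1.
A = 0 and Z = -1 is e⁻ — a beta-minus particle.

beta-minus particle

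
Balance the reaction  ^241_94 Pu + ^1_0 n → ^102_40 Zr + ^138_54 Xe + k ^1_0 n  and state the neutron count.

2

Conserve mass number: 242 = 102 + 138 + k, so k = 242 − 240 = 2.
Check atomic number: 94 = 40 + 54 + 0 = 94. ✓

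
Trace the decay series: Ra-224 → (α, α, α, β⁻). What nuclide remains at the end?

Bi-212

Start: (A, Z) = (224, 88).
After α: (220, 86).
After α: (216, 84).
After α: (212, 82).
After β⁻: (212, 83).
Z = 83 is bismuth.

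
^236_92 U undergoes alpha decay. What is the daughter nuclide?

Th-232

Alpha decay: mass number changes by -4, atomic number by -2.
A: 236 − 4 = 232; Z: 92 − 2 = 90.
Z = 90 is thorium, so the daughter is ^232_90 Th.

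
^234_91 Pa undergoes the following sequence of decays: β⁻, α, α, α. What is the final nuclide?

Rn-222

Start: (A, Z) = (234, 91).
After β⁻: (234, 92).
After α: (230, 90).
After α: (226, 88).
After α: (222, 86).
Z = 86 is radon.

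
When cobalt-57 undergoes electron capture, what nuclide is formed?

Electron capture: mass number changes by +0, atomic number by -1.
A: 57 = 57; Z: 27 − 1 = 26.
Z = 26 is iron, so the daughter is iron-57.

Fe-57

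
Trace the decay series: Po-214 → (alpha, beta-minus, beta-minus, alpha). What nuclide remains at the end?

Pb-206

Start: (A, Z) = (214, 84).
After α: (210, 82).
After β⁻: (210, 83).
After β⁻: (210, 84).
After α: (206, 82).
Z = 82 is lead.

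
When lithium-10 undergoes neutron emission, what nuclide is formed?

Li-9

Neutron emission: mass number changes by -1, atomic number by +0.
A: 10 − 1 = 9; Z: 3 = 3.
Z = 3 is lithium, so the daughter is lithium-9.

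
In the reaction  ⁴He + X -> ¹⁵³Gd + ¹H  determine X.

Conserve mass number: 4 + A = 153 + 1, so A = 150.
Conserve atomic number: 2 + Z = 64 + 1, so Z = 63.
Z = 63 is europium, so the species is ¹⁵⁰Eu.

Eu-150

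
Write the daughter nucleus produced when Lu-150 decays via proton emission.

Yb-149

Proton emission: mass number changes by -1, atomic number by -1.
A: 150 − 1 = 149; Z: 71 − 1 = 70.
Z = 70 is ytterbium, so the daughter is Yb-149.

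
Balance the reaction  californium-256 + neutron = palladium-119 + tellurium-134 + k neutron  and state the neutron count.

4

Conserve mass number: 257 = 119 + 134 + k, so k = 257 − 253 = 4.
Check atomic number: 98 = 46 + 52 + 0 = 98. ✓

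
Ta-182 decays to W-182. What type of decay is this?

beta-minus decay

ΔA = 182 − 182 = 0; ΔZ = 74 − 73 = +1.
A is unchanged and Z rises by 1 — a neutron has become a proton (β⁻ decay).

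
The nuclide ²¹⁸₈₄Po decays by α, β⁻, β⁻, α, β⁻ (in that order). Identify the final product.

Bi-210

Start: (A, Z) = (218, 84).
After α: (214, 82).
After β⁻: (214, 83).
After β⁻: (214, 84).
After α: (210, 82).
After β⁻: (210, 83).
Z = 83 is bismuth.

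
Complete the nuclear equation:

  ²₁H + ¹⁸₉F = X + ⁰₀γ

Ne-20

Conserve mass number: 2 + 18 = A + 0, so A = 20.
Conserve atomic number: 1 + 9 = Z + 0, so Z = 10.
Z = 10 is neon, so the species is ²⁰₁₀Ne.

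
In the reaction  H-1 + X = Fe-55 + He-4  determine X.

Conserve mass number: 1 + A = 55 + 4, so A = 58.
Conserve atomic number: 1 + Z = 26 + 2, so Z = 27.
Z = 27 is cobalt, so the species is Co-58.

Co-58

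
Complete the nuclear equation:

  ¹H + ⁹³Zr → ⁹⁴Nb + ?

gamma ray

Conserve mass number: 1 + 93 = 94 + A, so A = 0.
Conserve atomic number: 1 + 40 = 41 + Z, so Z = 0.
A = 0 and Z = 0 is γ — a gamma ray.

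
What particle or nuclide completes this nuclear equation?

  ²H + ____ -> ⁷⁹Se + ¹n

As-78

Conserve mass number: 2 + A = 79 + 1, so A = 78.
Conserve atomic number: 1 + Z = 34 + 0, so Z = 33.
Z = 33 is arsenic, so the species is ⁷⁸As.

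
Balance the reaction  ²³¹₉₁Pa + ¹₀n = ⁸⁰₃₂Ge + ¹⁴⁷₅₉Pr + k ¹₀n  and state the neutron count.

Conserve mass number: 232 = 80 + 147 + k, so k = 232 − 227 = 5.
Check atomic number: 91 = 32 + 59 + 0 = 91. ✓

5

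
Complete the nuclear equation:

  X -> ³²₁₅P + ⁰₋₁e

Conserve mass number: A = 32 + 0, so A = 32.
Conserve atomic number: Z = 15 − 1, so Z = 14.
Z = 14 is silicon, so the species is ³²₁₄Si.

Si-32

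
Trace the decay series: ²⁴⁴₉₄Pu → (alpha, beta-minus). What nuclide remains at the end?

Np-240

Start: (A, Z) = (244, 94).
After α: (240, 92).
After β⁻: (240, 93).
Z = 93 is neptunium.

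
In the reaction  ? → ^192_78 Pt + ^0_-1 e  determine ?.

Ir-192

Conserve mass number: A = 192 + 0, so A = 192.
Conserve atomic number: Z = 78 − 1, so Z = 77.
Z = 77 is iridium, so the species is ^192_77 Ir.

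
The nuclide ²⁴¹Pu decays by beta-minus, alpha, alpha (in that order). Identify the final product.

Start: (A, Z) = (241, 94).
After β⁻: (241, 95).
After α: (237, 93).
After α: (233, 91).
Z = 91 is protactinium.

Pa-233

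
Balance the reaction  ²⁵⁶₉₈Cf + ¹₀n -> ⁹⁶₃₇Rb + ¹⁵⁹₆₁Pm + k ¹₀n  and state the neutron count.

2

Conserve mass number: 257 = 96 + 159 + k, so k = 257 − 255 = 2.
Check atomic number: 98 = 37 + 61 + 0 = 98. ✓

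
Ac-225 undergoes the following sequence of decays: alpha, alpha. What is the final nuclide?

Start: (A, Z) = (225, 89).
After α: (221, 87).
After α: (217, 85).
Z = 85 is astatine.

At-217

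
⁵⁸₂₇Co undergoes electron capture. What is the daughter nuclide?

Fe-58

Electron capture: mass number changes by +0, atomic number by -1.
A: 58 = 58; Z: 27 − 1 = 26.
Z = 26 is iron, so the daughter is ⁵⁸₂₆Fe.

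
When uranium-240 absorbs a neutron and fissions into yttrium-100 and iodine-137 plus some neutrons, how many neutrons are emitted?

4

Conserve mass number: 241 = 100 + 137 + k, so k = 241 − 237 = 4.
Check atomic number: 92 = 39 + 53 + 0 = 92. ✓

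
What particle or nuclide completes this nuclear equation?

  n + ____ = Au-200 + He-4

Tl-203

Conserve mass number: 1 + A = 200 + 4, so A = 203.
Conserve atomic number: 0 + Z = 79 + 2, so Z = 81.
Z = 81 is thallium, so the species is Tl-203.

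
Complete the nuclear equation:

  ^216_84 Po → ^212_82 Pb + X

Conserve mass number: 216 = 212 + A, so A = 4.
Conserve atomic number: 84 = 82 + Z, so Z = 2.
A = 4 and Z = 2 is ^4_2 He — an alpha particle.

alpha particle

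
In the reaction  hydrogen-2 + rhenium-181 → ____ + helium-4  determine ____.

Conserve mass number: 2 + 181 = A + 4, so A = 179.
Conserve atomic number: 1 + 75 = Z + 2, so Z = 74.
Z = 74 is tungsten, so the species is tungsten-179.

W-179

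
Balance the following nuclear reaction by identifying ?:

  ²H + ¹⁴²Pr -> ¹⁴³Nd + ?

neutron

Conserve mass number: 2 + 142 = 143 + A, so A = 1.
Conserve atomic number: 1 + 59 = 60 + Z, so Z = 0.
A = 1 and Z = 0 is ¹n — a neutron.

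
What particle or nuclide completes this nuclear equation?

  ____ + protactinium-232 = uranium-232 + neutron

Conserve mass number: A + 232 = 232 + 1, so A = 1.
Conserve atomic number: Z + 91 = 92 + 0, so Z = 1.
A = 1 and Z = 1 is hydrogen-1 — a proton.

proton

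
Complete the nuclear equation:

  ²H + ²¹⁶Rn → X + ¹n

Conserve mass number: 2 + 216 = A + 1, so A = 217.
Conserve atomic number: 1 + 86 = Z + 0, so Z = 87.
Z = 87 is francium, so the species is ²¹⁷Fr.

Fr-217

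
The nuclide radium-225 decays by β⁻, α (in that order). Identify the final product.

Start: (A, Z) = (225, 88).
After β⁻: (225, 89).
After α: (221, 87).
Z = 87 is francium.

Fr-221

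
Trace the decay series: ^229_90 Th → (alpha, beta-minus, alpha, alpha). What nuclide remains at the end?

At-217

Start: (A, Z) = (229, 90).
After α: (225, 88).
After β⁻: (225, 89).
After α: (221, 87).
After α: (217, 85).
Z = 85 is astatine.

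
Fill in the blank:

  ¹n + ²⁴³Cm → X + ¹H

Conserve mass number: 1 + 243 = A + 1, so A = 243.
Conserve atomic number: 0 + 96 = Z + 1, so Z = 95.
Z = 95 is americium, so the species is ²⁴³Am.

Am-243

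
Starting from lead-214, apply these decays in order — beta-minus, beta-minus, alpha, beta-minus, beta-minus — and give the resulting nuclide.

Po-210

Start: (A, Z) = (214, 82).
After β⁻: (214, 83).
After β⁻: (214, 84).
After α: (210, 82).
After β⁻: (210, 83).
After β⁻: (210, 84).
Z = 84 is polonium.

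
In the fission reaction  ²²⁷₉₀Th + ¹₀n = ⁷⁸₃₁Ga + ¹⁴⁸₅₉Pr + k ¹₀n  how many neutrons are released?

2

Conserve mass number: 228 = 78 + 148 + k, so k = 228 − 226 = 2.
Check atomic number: 90 = 31 + 59 + 0 = 90. ✓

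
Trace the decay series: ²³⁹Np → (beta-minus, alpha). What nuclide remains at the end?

Start: (A, Z) = (239, 93).
After β⁻: (239, 94).
After α: (235, 92).
Z = 92 is uranium.

U-235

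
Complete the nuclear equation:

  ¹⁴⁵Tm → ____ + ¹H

Conserve mass number: 145 = A + 1, so A = 144.
Conserve atomic number: 69 = Z + 1, so Z = 68.
Z = 68 is erbium, so the species is ¹⁴⁴Er.

Er-144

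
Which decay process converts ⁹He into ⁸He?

ΔA = 8 − 9 = -1; ΔZ = 2 − 2 = +0.
A drops by 1 with Z unchanged — a neutron was emitted.

neutron emission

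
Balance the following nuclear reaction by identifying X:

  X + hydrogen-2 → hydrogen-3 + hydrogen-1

Conserve mass number: A + 2 = 3 + 1, so A = 2.
Conserve atomic number: Z + 1 = 1 + 1, so Z = 1.
A = 2 and Z = 1 is hydrogen-2 — a deuteron.

deuteron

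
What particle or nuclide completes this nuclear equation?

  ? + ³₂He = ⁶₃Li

Conserve mass number: A + 3 = 6, so A = 3.
Conserve atomic number: Z + 2 = 3, so Z = 1.
A = 3 and Z = 1 is ³₁H — a triton.

triton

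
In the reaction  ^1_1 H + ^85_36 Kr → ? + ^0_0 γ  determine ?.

Conserve mass number: 1 + 85 = A + 0, so A = 86.
Conserve atomic number: 1 + 36 = Z + 0, so Z = 37.
Z = 37 is rubidium, so the species is ^86_37 Rb.

Rb-86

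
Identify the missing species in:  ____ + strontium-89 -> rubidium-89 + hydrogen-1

Conserve mass number: A + 89 = 89 + 1, so A = 1.
Conserve atomic number: Z + 38 = 37 + 1, so Z = 0.
A = 1 and Z = 0 is neutron — a neutron.

neutron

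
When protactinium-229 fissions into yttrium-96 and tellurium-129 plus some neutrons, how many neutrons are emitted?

Conserve mass number: 229 = 96 + 129 + k, so k = 229 − 225 = 4.
Check atomic number: 91 = 39 + 52 + 0 = 91. ✓

4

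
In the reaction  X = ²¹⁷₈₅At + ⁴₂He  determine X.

Fr-221

Conserve mass number: A = 217 + 4, so A = 221.
Conserve atomic number: Z = 85 + 2, so Z = 87.
Z = 87 is francium, so the species is ²²¹₈₇Fr.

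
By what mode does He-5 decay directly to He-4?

ΔA = 4 − 5 = -1; ΔZ = 2 − 2 = +0.
A drops by 1 with Z unchanged — a neutron was emitted.

neutron emission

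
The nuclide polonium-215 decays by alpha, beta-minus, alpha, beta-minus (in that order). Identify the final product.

Start: (A, Z) = (215, 84).
After α: (211, 82).
After β⁻: (211, 83).
After α: (207, 81).
After β⁻: (207, 82).
Z = 82 is lead.

Pb-207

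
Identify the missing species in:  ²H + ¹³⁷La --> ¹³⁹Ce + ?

Conserve mass number: 2 + 137 = 139 + A, so A = 0.
Conserve atomic number: 1 + 57 = 58 + Z, so Z = 0.
A = 0 and Z = 0 is γ — a gamma ray.

gamma ray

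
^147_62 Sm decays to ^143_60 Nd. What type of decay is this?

alpha decay

ΔA = 143 − 147 = -4; ΔZ = 60 − 62 = -2.
A drops by 4 and Z drops by 2 — the signature of alpha emission.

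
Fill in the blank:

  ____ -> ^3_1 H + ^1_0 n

H-4

Conserve mass number: A = 3 + 1, so A = 4.
Conserve atomic number: Z = 1 + 0, so Z = 1.
Z = 1 is hydrogen, so the species is ^4_1 H.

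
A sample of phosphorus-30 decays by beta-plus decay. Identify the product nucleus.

Beta-plus decay: mass number changes by +0, atomic number by -1.
A: 30 = 30; Z: 15 − 1 = 14.
Z = 14 is silicon, so the daughter is silicon-30.

Si-30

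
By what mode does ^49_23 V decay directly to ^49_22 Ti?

beta-plus decay or electron capture

ΔA = 49 − 49 = 0; ΔZ = 22 − 23 = -1.
A is unchanged and Z drops by 1 — a proton has become a neutron (β⁺ emission or electron capture).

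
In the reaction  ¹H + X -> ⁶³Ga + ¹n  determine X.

Conserve mass number: 1 + A = 63 + 1, so A = 63.
Conserve atomic number: 1 + Z = 31 + 0, so Z = 30.
Z = 30 is zinc, so the species is ⁶³Zn.

Zn-63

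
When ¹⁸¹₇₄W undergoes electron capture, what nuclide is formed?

Electron capture: mass number changes by +0, atomic number by -1.
A: 181 = 181; Z: 74 − 1 = 73.
Z = 73 is tantalum, so the daughter is ¹⁸¹₇₃Ta.

Ta-181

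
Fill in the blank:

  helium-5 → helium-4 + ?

neutron

Conserve mass number: 5 = 4 + A, so A = 1.
Conserve atomic number: 2 = 2 + Z, so Z = 0.
A = 1 and Z = 0 is neutron — a neutron.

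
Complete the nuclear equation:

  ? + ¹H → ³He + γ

Conserve mass number: A + 1 = 3 + 0, so A = 2.
Conserve atomic number: Z + 1 = 2 + 0, so Z = 1.
A = 2 and Z = 1 is ²H — a deuteron.

deuteron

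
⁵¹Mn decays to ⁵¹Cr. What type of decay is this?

beta-plus decay or electron capture

ΔA = 51 − 51 = 0; ΔZ = 24 − 25 = -1.
A is unchanged and Z drops by 1 — a proton has become a neutron (β⁺ emission or electron capture).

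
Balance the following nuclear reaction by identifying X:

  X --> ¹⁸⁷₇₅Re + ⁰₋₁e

Conserve mass number: A = 187 + 0, so A = 187.
Conserve atomic number: Z = 75 − 1, so Z = 74.
Z = 74 is tungsten, so the species is ¹⁸⁷₇₄W.

W-187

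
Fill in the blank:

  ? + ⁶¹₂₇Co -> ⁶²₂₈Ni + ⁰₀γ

Conserve mass number: A + 61 = 62 + 0, so A = 1.
Conserve atomic number: Z + 27 = 28 + 0, so Z = 1.
A = 1 and Z = 1 is ¹₁H — a proton.

proton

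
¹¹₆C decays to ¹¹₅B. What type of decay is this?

ΔA = 11 − 11 = 0; ΔZ = 5 − 6 = -1.
A is unchanged and Z drops by 1 — a proton has become a neutron (β⁺ emission or electron capture).

beta-plus decay or electron capture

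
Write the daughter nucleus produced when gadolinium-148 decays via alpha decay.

Sm-144

Alpha decay: mass number changes by -4, atomic number by -2.
A: 148 − 4 = 144; Z: 64 − 2 = 62.
Z = 62 is samarium, so the daughter is samarium-144.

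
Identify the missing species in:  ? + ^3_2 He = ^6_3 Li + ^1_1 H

alpha particle

Conserve mass number: A + 3 = 6 + 1, so A = 4.
Conserve atomic number: Z + 2 = 3 + 1, so Z = 2.
A = 4 and Z = 2 is ^4_2 He — an alpha particle.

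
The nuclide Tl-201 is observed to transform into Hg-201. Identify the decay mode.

ΔA = 201 − 201 = 0; ΔZ = 80 − 81 = -1.
A is unchanged and Z drops by 1 — a proton has become a neutron (β⁺ emission or electron capture).

beta-plus decay or electron capture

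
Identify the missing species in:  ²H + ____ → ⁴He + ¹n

Conserve mass number: 2 + A = 4 + 1, so A = 3.
Conserve atomic number: 1 + Z = 2 + 0, so Z = 1.
A = 3 and Z = 1 is ³H — a triton.

triton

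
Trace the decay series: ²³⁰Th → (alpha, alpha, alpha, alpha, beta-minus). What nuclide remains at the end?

Start: (A, Z) = (230, 90).
After α: (226, 88).
After α: (222, 86).
After α: (218, 84).
After α: (214, 82).
After β⁻: (214, 83).
Z = 83 is bismuth.

Bi-214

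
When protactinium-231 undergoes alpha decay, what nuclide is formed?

Ac-227

Alpha decay: mass number changes by -4, atomic number by -2.
A: 231 − 4 = 227; Z: 91 − 2 = 89.
Z = 89 is actinium, so the daughter is actinium-227.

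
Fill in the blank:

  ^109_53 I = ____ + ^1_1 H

Te-108

Conserve mass number: 109 = A + 1, so A = 108.
Conserve atomic number: 53 = Z + 1, so Z = 52.
Z = 52 is tellurium, so the species is ^108_52 Te.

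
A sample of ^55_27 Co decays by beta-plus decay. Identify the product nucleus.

Beta-plus decay: mass number changes by +0, atomic number by -1.
A: 55 = 55; Z: 27 − 1 = 26.
Z = 26 is iron, so the daughter is ^55_26 Fe.

Fe-55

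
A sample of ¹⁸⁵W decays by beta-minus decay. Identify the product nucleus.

Re-185

Beta-minus decay: mass number changes by +0, atomic number by +1.
A: 185 = 185; Z: 74 + 1 = 75.
Z = 75 is rhenium, so the daughter is ¹⁸⁵Re.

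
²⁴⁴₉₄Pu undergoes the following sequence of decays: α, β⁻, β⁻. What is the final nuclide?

Start: (A, Z) = (244, 94).
After α: (240, 92).
After β⁻: (240, 93).
After β⁻: (240, 94).
Z = 94 is plutonium.

Pu-240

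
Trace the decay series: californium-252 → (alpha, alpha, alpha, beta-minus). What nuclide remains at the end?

Start: (A, Z) = (252, 98).
After α: (248, 96).
After α: (244, 94).
After α: (240, 92).
After β⁻: (240, 93).
Z = 93 is neptunium.

Np-240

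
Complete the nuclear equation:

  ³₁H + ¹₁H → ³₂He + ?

Conserve mass number: 3 + 1 = 3 + A, so A = 1.
Conserve atomic number: 1 + 1 = 2 + Z, so Z = 0.
A = 1 and Z = 0 is ¹₀n — a neutron.

neutron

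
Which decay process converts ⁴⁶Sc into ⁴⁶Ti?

beta-minus decay

ΔA = 46 − 46 = 0; ΔZ = 22 − 21 = +1.
A is unchanged and Z rises by 1 — a neutron has become a proton (β⁻ decay).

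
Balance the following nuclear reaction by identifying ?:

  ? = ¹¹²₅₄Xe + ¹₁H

Cs-113

Conserve mass number: A = 112 + 1, so A = 113.
Conserve atomic number: Z = 54 + 1, so Z = 55.
Z = 55 is caesium, so the species is ¹¹³₅₅Cs.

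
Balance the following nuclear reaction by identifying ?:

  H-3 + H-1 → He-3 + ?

Conserve mass number: 3 + 1 = 3 + A, so A = 1.
Conserve atomic number: 1 + 1 = 2 + Z, so Z = 0.
A = 1 and Z = 0 is n — a neutron.

neutron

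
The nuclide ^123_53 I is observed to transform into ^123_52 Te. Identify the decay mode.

ΔA = 123 − 123 = 0; ΔZ = 52 − 53 = -1.
A is unchanged and Z drops by 1 — a proton has become a neutron (β⁺ emission or electron capture).

beta-plus decay or electron capture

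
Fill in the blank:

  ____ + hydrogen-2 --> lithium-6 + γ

alpha particle

Conserve mass number: A + 2 = 6 + 0, so A = 4.
Conserve atomic number: Z + 1 = 3 + 0, so Z = 2.
A = 4 and Z = 2 is helium-4 — an alpha particle.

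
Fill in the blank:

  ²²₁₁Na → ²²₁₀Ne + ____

Conserve mass number: 22 = 22 + A, so A = 0.
Conserve atomic number: 11 = 10 + Z, so Z = 1.
A = 0 and Z = 1 is ⁰₁e — a positron.

positron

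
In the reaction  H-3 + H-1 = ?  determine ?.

He-4

Conserve mass number: 3 + 1 = A, so A = 4.
Conserve atomic number: 1 + 1 = Z, so Z = 2.
A = 4 and Z = 2 is He-4 — an alpha particle.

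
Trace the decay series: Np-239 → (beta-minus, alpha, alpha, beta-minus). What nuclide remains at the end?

Pa-231

Start: (A, Z) = (239, 93).
After β⁻: (239, 94).
After α: (235, 92).
After α: (231, 90).
After β⁻: (231, 91).
Z = 91 is protactinium.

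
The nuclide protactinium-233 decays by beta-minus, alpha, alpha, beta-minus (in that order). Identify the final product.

Ac-225

Start: (A, Z) = (233, 91).
After β⁻: (233, 92).
After α: (229, 90).
After α: (225, 88).
After β⁻: (225, 89).
Z = 89 is actinium.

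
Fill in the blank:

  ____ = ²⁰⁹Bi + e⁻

Pb-209

Conserve mass number: A = 209 + 0, so A = 209.
Conserve atomic number: Z = 83 − 1, so Z = 82.
Z = 82 is lead, so the species is ²⁰⁹Pb.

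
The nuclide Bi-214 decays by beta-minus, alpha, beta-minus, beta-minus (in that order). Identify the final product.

Po-210

Start: (A, Z) = (214, 83).
After β⁻: (214, 84).
After α: (210, 82).
After β⁻: (210, 83).
After β⁻: (210, 84).
Z = 84 is polonium.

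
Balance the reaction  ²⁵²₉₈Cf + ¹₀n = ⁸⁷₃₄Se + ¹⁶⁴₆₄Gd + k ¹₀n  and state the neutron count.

Conserve mass number: 253 = 87 + 164 + k, so k = 253 − 251 = 2.
Check atomic number: 98 = 34 + 64 + 0 = 98. ✓

2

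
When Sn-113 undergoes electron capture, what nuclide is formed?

In-113

Electron capture: mass number changes by +0, atomic number by -1.
A: 113 = 113; Z: 50 − 1 = 49.
Z = 49 is indium, so the daughter is In-113.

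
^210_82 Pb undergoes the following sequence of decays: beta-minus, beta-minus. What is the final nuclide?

Start: (A, Z) = (210, 82).
After β⁻: (210, 83).
After β⁻: (210, 84).
Z = 84 is polonium.

Po-210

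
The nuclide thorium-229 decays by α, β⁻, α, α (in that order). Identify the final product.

At-217

Start: (A, Z) = (229, 90).
After α: (225, 88).
After β⁻: (225, 89).
After α: (221, 87).
After α: (217, 85).
Z = 85 is astatine.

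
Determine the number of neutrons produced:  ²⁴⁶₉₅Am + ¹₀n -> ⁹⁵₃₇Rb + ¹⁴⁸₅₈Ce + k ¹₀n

4

Conserve mass number: 247 = 95 + 148 + k, so k = 247 − 243 = 4.
Check atomic number: 95 = 37 + 58 + 0 = 95. ✓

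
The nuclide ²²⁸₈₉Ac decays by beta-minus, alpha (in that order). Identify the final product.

Start: (A, Z) = (228, 89).
After β⁻: (228, 90).
After α: (224, 88).
Z = 88 is radium.

Ra-224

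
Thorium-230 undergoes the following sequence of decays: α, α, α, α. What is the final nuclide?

Start: (A, Z) = (230, 90).
After α: (226, 88).
After α: (222, 86).
After α: (218, 84).
After α: (214, 82).
Z = 82 is lead.

Pb-214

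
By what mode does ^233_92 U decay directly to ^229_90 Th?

alpha decay

ΔA = 229 − 233 = -4; ΔZ = 90 − 92 = -2.
A drops by 4 and Z drops by 2 — the signature of alpha emission.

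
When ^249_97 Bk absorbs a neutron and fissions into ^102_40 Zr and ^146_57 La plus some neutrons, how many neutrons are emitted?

2

Conserve mass number: 250 = 102 + 146 + k, so k = 250 − 248 = 2.
Check atomic number: 97 = 40 + 57 + 0 = 97. ✓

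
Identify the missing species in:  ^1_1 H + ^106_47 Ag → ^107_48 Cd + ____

Conserve mass number: 1 + 106 = 107 + A, so A = 0.
Conserve atomic number: 1 + 47 = 48 + Z, so Z = 0.
A = 0 and Z = 0 is ^0_0 γ — a gamma ray.

gamma ray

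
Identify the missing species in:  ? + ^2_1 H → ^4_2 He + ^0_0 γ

deuteron

Conserve mass number: A + 2 = 4 + 0, so A = 2.
Conserve atomic number: Z + 1 = 2 + 0, so Z = 1.
A = 2 and Z = 1 is ^2_1 H — a deuteron.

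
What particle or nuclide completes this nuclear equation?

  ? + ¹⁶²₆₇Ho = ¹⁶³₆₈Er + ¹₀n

deuteron

Conserve mass number: A + 162 = 163 + 1, so A = 2.
Conserve atomic number: Z + 67 = 68 + 0, so Z = 1.
A = 2 and Z = 1 is ²₁H — a deuteron.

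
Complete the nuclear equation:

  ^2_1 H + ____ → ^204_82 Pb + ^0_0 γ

Tl-202

Conserve mass number: 2 + A = 204 + 0, so A = 202.
Conserve atomic number: 1 + Z = 82 + 0, so Z = 81.
Z = 81 is thallium, so the species is ^202_81 Tl.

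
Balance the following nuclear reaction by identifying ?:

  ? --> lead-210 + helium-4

Po-214

Conserve mass number: A = 210 + 4, so A = 214.
Conserve atomic number: Z = 82 + 2, so Z = 84.
Z = 84 is polonium, so the species is polonium-214.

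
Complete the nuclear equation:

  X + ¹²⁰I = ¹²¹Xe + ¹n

deuteron

Conserve mass number: A + 120 = 121 + 1, so A = 2.
Conserve atomic number: Z + 53 = 54 + 0, so Z = 1.
A = 2 and Z = 1 is ²H — a deuteron.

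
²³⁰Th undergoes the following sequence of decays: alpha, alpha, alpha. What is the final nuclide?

Start: (A, Z) = (230, 90).
After α: (226, 88).
After α: (222, 86).
After α: (218, 84).
Z = 84 is polonium.

Po-218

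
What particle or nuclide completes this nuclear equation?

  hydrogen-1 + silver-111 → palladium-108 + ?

Conserve mass number: 1 + 111 = 108 + A, so A = 4.
Conserve atomic number: 1 + 47 = 46 + Z, so Z = 2.
A = 4 and Z = 2 is helium-4 — an alpha particle.

alpha particle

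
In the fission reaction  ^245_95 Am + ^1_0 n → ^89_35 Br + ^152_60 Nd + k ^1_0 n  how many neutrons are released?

Conserve mass number: 246 = 89 + 152 + k, so k = 246 − 241 = 5.
Check atomic number: 95 = 35 + 60 + 0 = 95. ✓

5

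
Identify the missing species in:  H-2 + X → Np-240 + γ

U-238

Conserve mass number: 2 + A = 240 + 0, so A = 238.
Conserve atomic number: 1 + Z = 93 + 0, so Z = 92.
Z = 92 is uranium, so the species is U-238.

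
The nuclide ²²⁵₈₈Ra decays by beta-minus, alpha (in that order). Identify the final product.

Start: (A, Z) = (225, 88).
After β⁻: (225, 89).
After α: (221, 87).
Z = 87 is francium.

Fr-221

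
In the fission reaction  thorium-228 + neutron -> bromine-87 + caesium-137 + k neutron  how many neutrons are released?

Conserve mass number: 229 = 87 + 137 + k, so k = 229 − 224 = 5.
Check atomic number: 90 = 35 + 55 + 0 = 90. ✓

5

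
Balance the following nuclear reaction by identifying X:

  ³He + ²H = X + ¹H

He-4

Conserve mass number: 3 + 2 = A + 1, so A = 4.
Conserve atomic number: 2 + 1 = Z + 1, so Z = 2.
A = 4 and Z = 2 is ⁴He — an alpha particle.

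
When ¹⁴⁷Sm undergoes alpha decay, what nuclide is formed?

Nd-143

Alpha decay: mass number changes by -4, atomic number by -2.
A: 147 − 4 = 143; Z: 62 − 2 = 60.
Z = 60 is neodymium, so the daughter is ¹⁴³Nd.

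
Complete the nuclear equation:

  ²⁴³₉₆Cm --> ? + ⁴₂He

Pu-239

Conserve mass number: 243 = A + 4, so A = 239.
Conserve atomic number: 96 = Z + 2, so Z = 94.
Z = 94 is plutonium, so the species is ²³⁹₉₄Pu.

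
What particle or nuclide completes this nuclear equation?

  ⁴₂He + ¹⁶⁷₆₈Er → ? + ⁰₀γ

Yb-171

Conserve mass number: 4 + 167 = A + 0, so A = 171.
Conserve atomic number: 2 + 68 = Z + 0, so Z = 70.
Z = 70 is ytterbium, so the species is ¹⁷¹₇₀Yb.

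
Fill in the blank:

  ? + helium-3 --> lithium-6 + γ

Conserve mass number: A + 3 = 6 + 0, so A = 3.
Conserve atomic number: Z + 2 = 3 + 0, so Z = 1.
A = 3 and Z = 1 is hydrogen-3 — a triton.

triton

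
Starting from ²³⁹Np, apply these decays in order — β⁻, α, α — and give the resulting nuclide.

Start: (A, Z) = (239, 93).
After β⁻: (239, 94).
After α: (235, 92).
After α: (231, 90).
Z = 90 is thorium.

Th-231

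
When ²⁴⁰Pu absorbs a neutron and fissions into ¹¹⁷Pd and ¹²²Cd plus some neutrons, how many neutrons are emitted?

Conserve mass number: 241 = 117 + 122 + k, so k = 241 − 239 = 2.
Check atomic number: 94 = 46 + 48 + 0 = 94. ✓

2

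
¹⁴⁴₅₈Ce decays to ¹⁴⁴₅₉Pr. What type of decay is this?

beta-minus decay

ΔA = 144 − 144 = 0; ΔZ = 59 − 58 = +1.
A is unchanged and Z rises by 1 — a neutron has become a proton (β⁻ decay).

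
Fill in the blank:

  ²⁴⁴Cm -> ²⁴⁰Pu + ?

alpha particle

Conserve mass number: 244 = 240 + A, so A = 4.
Conserve atomic number: 96 = 94 + Z, so Z = 2.
A = 4 and Z = 2 is ⁴He — an alpha particle.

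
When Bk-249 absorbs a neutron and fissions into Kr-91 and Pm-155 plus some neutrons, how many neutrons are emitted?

4

Conserve mass number: 250 = 91 + 155 + k, so k = 250 − 246 = 4.
Check atomic number: 97 = 36 + 61 + 0 = 97. ✓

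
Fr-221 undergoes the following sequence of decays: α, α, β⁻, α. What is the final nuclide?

Start: (A, Z) = (221, 87).
After α: (217, 85).
After α: (213, 83).
After β⁻: (213, 84).
After α: (209, 82).
Z = 82 is lead.

Pb-209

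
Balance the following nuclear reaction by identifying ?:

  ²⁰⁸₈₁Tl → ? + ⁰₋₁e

Pb-208

Conserve mass number: 208 = A + 0, so A = 208.
Conserve atomic number: 81 = Z − 1, so Z = 82.
Z = 82 is lead, so the species is ²⁰⁸₈₂Pb.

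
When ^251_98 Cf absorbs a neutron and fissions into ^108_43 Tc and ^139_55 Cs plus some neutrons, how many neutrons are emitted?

Conserve mass number: 252 = 108 + 139 + k, so k = 252 − 247 = 5.
Check atomic number: 98 = 43 + 55 + 0 = 98. ✓

5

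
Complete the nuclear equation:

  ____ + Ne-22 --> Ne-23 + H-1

deuteron

Conserve mass number: A + 22 = 23 + 1, so A = 2.
Conserve atomic number: Z + 10 = 10 + 1, so Z = 1.
A = 2 and Z = 1 is H-2 — a deuteron.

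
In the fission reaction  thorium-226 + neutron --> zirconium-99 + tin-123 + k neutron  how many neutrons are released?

5

Conserve mass number: 227 = 99 + 123 + k, so k = 227 − 222 = 5.
Check atomic number: 90 = 40 + 50 + 0 = 90. ✓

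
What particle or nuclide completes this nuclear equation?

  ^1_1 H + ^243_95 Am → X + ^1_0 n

Conserve mass number: 1 + 243 = A + 1, so A = 243.
Conserve atomic number: 1 + 95 = Z + 0, so Z = 96.
Z = 96 is curium, so the species is ^243_96 Cm.

Cm-243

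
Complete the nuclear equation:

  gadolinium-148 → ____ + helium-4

Conserve mass number: 148 = A + 4, so A = 144.
Conserve atomic number: 64 = Z + 2, so Z = 62.
Z = 62 is samarium, so the species is samarium-144.

Sm-144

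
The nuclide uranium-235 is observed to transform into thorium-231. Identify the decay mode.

alpha decay

ΔA = 231 − 235 = -4; ΔZ = 90 − 92 = -2.
A drops by 4 and Z drops by 2 — the signature of alpha emission.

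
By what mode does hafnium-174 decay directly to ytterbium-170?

ΔA = 170 − 174 = -4; ΔZ = 70 − 72 = -2.
A drops by 4 and Z drops by 2 — the signature of alpha emission.

alpha decay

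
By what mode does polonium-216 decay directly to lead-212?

alpha decay

ΔA = 212 − 216 = -4; ΔZ = 82 − 84 = -2.
A drops by 4 and Z drops by 2 — the signature of alpha emission.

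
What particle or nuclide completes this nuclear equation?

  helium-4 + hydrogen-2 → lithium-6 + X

Conserve mass number: 4 + 2 = 6 + A, so A = 0.
Conserve atomic number: 2 + 1 = 3 + Z, so Z = 0.
A = 0 and Z = 0 is γ — a gamma ray.

gamma ray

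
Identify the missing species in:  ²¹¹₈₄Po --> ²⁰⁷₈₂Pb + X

Conserve mass number: 211 = 207 + A, so A = 4.
Conserve atomic number: 84 = 82 + Z, so Z = 2.
A = 4 and Z = 2 is ⁴₂He — an alpha particle.

alpha particle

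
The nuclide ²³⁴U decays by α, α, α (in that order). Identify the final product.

Rn-222

Start: (A, Z) = (234, 92).
After α: (230, 90).
After α: (226, 88).
After α: (222, 86).
Z = 86 is radon.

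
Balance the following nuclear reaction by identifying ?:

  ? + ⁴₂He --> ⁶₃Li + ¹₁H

Conserve mass number: A + 4 = 6 + 1, so A = 3.
Conserve atomic number: Z + 2 = 3 + 1, so Z = 2.
Z = 2 is helium, so the species is ³₂He.

He-3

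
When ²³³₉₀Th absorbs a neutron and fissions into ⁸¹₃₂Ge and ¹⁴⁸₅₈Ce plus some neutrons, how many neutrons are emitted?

5

Conserve mass number: 234 = 81 + 148 + k, so k = 234 − 229 = 5.
Check atomic number: 90 = 32 + 58 + 0 = 90. ✓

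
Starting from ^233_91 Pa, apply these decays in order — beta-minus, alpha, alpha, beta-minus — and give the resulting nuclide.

Start: (A, Z) = (233, 91).
After β⁻: (233, 92).
After α: (229, 90).
After α: (225, 88).
After β⁻: (225, 89).
Z = 89 is actinium.

Ac-225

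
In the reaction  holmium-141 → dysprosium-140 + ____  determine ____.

Conserve mass number: 141 = 140 + A, so A = 1.
Conserve atomic number: 67 = 66 + Z, so Z = 1.
A = 1 and Z = 1 is hydrogen-1 — a proton.

proton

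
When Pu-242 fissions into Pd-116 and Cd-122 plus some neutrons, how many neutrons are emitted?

4

Conserve mass number: 242 = 116 + 122 + k, so k = 242 − 238 = 4.
Check atomic number: 94 = 46 + 48 + 0 = 94. ✓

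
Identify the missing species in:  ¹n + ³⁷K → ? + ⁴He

Cl-34

Conserve mass number: 1 + 37 = A + 4, so A = 34.
Conserve atomic number: 0 + 19 = Z + 2, so Z = 17.
Z = 17 is chlorine, so the species is ³⁴Cl.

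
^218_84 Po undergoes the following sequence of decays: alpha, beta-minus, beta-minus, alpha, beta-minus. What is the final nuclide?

Start: (A, Z) = (218, 84).
After α: (214, 82).
After β⁻: (214, 83).
After β⁻: (214, 84).
After α: (210, 82).
After β⁻: (210, 83).
Z = 83 is bismuth.

Bi-210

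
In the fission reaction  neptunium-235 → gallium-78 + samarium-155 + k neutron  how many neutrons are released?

Conserve mass number: 235 = 78 + 155 + k, so k = 235 − 233 = 2.
Check atomic number: 93 = 31 + 62 + 0 = 93. ✓

2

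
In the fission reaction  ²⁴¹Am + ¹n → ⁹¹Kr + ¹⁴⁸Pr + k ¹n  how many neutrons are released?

Conserve mass number: 242 = 91 + 148 + k, so k = 242 − 239 = 3.
Check atomic number: 95 = 36 + 59 + 0 = 95. ✓

3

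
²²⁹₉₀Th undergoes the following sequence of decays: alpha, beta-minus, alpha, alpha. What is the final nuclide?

Start: (A, Z) = (229, 90).
After α: (225, 88).
After β⁻: (225, 89).
After α: (221, 87).
After α: (217, 85).
Z = 85 is astatine.

At-217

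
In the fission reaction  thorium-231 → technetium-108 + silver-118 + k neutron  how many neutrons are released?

Conserve mass number: 231 = 108 + 118 + k, so k = 231 − 226 = 5.
Check atomic number: 90 = 43 + 47 + 0 = 90. ✓

5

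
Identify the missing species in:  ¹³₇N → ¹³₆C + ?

positron

Conserve mass number: 13 = 13 + A, so A = 0.
Conserve atomic number: 7 = 6 + Z, so Z = 1.
A = 0 and Z = 1 is ⁰₁e — a positron.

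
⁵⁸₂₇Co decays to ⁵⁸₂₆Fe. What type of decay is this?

ΔA = 58 − 58 = 0; ΔZ = 26 − 27 = -1.
A is unchanged and Z drops by 1 — a proton has become a neutron (β⁺ emission or electron capture).

beta-plus decay or electron capture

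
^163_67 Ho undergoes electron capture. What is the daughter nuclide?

Dy-163

Electron capture: mass number changes by +0, atomic number by -1.
A: 163 = 163; Z: 67 − 1 = 66.
Z = 66 is dysprosium, so the daughter is ^163_66 Dy.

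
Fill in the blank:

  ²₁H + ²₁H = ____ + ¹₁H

H-3

Conserve mass number: 2 + 2 = A + 1, so A = 3.
Conserve atomic number: 1 + 1 = Z + 1, so Z = 1.
A = 3 and Z = 1 is ³₁H — a triton.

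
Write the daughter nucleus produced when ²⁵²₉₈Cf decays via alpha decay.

Cm-248

Alpha decay: mass number changes by -4, atomic number by -2.
A: 252 − 4 = 248; Z: 98 − 2 = 96.
Z = 96 is curium, so the daughter is ²⁴⁸₉₆Cm.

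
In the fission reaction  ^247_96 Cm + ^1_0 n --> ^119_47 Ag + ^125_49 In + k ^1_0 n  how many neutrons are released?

Conserve mass number: 248 = 119 + 125 + k, so k = 248 − 244 = 4.
Check atomic number: 96 = 47 + 49 + 0 = 96. ✓

4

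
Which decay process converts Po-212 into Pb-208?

alpha decay

ΔA = 208 − 212 = -4; ΔZ = 82 − 84 = -2.
A drops by 4 and Z drops by 2 — the signature of alpha emission.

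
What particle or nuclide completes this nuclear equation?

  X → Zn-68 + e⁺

Ga-68

Conserve mass number: A = 68 + 0, so A = 68.
Conserve atomic number: Z = 30 + 1, so Z = 31.
Z = 31 is gallium, so the species is Ga-68.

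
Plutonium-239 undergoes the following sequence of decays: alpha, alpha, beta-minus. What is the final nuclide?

Start: (A, Z) = (239, 94).
After α: (235, 92).
After α: (231, 90).
After β⁻: (231, 91).
Z = 91 is protactinium.

Pa-231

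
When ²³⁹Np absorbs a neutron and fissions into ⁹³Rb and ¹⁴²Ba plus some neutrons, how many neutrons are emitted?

Conserve mass number: 240 = 93 + 142 + k, so k = 240 − 235 = 5.
Check atomic number: 93 = 37 + 56 + 0 = 93. ✓

5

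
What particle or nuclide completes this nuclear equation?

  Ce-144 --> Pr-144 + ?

beta-minus particle

Conserve mass number: 144 = 144 + A, so A = 0.
Conserve atomic number: 58 = 59 + Z, so Z = -1.
A = 0 and Z = -1 is e⁻ — a beta-minus particle.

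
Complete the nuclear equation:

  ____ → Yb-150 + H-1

Conserve mass number: A = 150 + 1, so A = 151.
Conserve atomic number: Z = 70 + 1, so Z = 71.
Z = 71 is lutetium, so the species is Lu-151.

Lu-151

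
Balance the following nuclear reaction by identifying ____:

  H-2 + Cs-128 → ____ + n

Ba-129

Conserve mass number: 2 + 128 = A + 1, so A = 129.
Conserve atomic number: 1 + 55 = Z + 0, so Z = 56.
Z = 56 is barium, so the species is Ba-129.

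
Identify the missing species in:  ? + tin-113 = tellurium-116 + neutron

Conserve mass number: A + 113 = 116 + 1, so A = 4.
Conserve atomic number: Z + 50 = 52 + 0, so Z = 2.
A = 4 and Z = 2 is helium-4 — an alpha particle.

alpha particle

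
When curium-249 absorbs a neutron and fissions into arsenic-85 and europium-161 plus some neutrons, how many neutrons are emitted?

Conserve mass number: 250 = 85 + 161 + k, so k = 250 − 246 = 4.
Check atomic number: 96 = 33 + 63 + 0 = 96. ✓

4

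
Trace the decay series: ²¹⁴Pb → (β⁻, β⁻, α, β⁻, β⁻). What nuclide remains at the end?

Po-210

Start: (A, Z) = (214, 82).
After β⁻: (214, 83).
After β⁻: (214, 84).
After α: (210, 82).
After β⁻: (210, 83).
After β⁻: (210, 84).
Z = 84 is polonium.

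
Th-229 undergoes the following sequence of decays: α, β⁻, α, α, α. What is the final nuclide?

Start: (A, Z) = (229, 90).
After α: (225, 88).
After β⁻: (225, 89).
After α: (221, 87).
After α: (217, 85).
After α: (213, 83).
Z = 83 is bismuth.

Bi-213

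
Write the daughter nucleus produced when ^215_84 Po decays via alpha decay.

Alpha decay: mass number changes by -4, atomic number by -2.
A: 215 − 4 = 211; Z: 84 − 2 = 82.
Z = 82 is lead, so the daughter is ^211_82 Pb.

Pb-211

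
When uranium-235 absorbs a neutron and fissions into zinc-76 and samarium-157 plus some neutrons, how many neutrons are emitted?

3

Conserve mass number: 236 = 76 + 157 + k, so k = 236 − 233 = 3.
Check atomic number: 92 = 30 + 62 + 0 = 92. ✓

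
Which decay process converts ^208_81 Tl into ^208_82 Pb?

beta-minus decay

ΔA = 208 − 208 = 0; ΔZ = 82 − 81 = +1.
A is unchanged and Z rises by 1 — a neutron has become a proton (β⁻ decay).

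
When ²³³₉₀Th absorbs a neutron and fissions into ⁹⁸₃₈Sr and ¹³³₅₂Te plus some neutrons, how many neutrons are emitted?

Conserve mass number: 234 = 98 + 133 + k, so k = 234 − 231 = 3.
Check atomic number: 90 = 38 + 52 + 0 = 90. ✓

3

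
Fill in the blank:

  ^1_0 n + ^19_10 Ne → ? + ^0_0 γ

Conserve mass number: 1 + 19 = A + 0, so A = 20.
Conserve atomic number: 0 + 10 = Z + 0, so Z = 10.
Z = 10 is neon, so the species is ^20_10 Ne.

Ne-20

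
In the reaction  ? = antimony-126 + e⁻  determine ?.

Conserve mass number: A = 126 + 0, so A = 126.
Conserve atomic number: Z = 51 − 1, so Z = 50.
Z = 50 is tin, so the species is tin-126.

Sn-126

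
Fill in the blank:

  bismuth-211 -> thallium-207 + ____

Conserve mass number: 211 = 207 + A, so A = 4.
Conserve atomic number: 83 = 81 + Z, so Z = 2.
A = 4 and Z = 2 is helium-4 — an alpha particle.

alpha particle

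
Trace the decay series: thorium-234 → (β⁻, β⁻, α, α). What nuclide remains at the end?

Ra-226

Start: (A, Z) = (234, 90).
After β⁻: (234, 91).
After β⁻: (234, 92).
After α: (230, 90).
After α: (226, 88).
Z = 88 is radium.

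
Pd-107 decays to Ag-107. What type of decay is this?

ΔA = 107 − 107 = 0; ΔZ = 47 − 46 = +1.
A is unchanged and Z rises by 1 — a neutron has become a proton (β⁻ decay).

beta-minus decay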